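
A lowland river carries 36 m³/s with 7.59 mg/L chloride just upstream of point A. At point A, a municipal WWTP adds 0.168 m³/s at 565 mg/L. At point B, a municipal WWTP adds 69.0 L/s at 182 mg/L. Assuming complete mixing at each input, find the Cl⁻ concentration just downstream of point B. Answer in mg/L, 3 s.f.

10.5 mg/L

After input A: C = (36·7.59 + 0.168·565) / 36.17 = 10.18 mg/L.
69.0 L/s = 0.069 m³/s.
After input B: C = (36.17·10.18 + 0.069·182) / 36.24 = 10.51 mg/L.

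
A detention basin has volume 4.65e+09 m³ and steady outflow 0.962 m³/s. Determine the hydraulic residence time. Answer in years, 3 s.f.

Q = 0.962 m³/s × 3.156e+07 s/yr = 3.036e+07 m³/yr.
Hydraulic residence time τ = V/Q = 4.65e+09/3.036e+07 = 153.2 yr.

153 yr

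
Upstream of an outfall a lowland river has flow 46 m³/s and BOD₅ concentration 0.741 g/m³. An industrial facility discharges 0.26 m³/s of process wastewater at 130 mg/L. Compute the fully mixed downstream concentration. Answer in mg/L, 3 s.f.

Flow-weighted mixing gives C = (0.26·130 + 46·0.741) / (0.26 + 46) = 67.89/46.26 = 1.467 mg/L.

1.47 mg/L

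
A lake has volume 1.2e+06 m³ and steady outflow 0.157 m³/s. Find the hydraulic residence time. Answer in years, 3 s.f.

Q = 0.157 m³/s × 3.156e+07 s/yr = 4.955e+06 m³/yr.
Hydraulic residence time τ = V/Q = 1.2e+06/4.955e+06 = 0.2422 yr.

0.242 yr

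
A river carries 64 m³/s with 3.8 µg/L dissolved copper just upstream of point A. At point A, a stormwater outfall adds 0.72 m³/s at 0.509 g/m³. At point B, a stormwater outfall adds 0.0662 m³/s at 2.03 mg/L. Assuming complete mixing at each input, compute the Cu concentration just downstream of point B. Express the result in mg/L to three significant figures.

0.0115 mg/L

3.8 µg/L = 0.0038 mg/L.
After input A: C = (64·0.0038 + 0.72·0.509) / 64.72 = 0.00942 mg/L.
After input B: C = (64.72·0.00942 + 0.0662·2.03) / 64.79 = 0.01148 mg/L.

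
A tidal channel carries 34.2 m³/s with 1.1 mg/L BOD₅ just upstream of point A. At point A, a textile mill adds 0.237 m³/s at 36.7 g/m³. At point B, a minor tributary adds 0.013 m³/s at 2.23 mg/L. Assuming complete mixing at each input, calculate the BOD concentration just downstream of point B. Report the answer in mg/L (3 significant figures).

1.35 mg/L

After input A: C = (34.2·1.1 + 0.237·36.7) / 34.44 = 1.345 mg/L.
After input B: C = (34.44·1.345 + 0.013·2.23) / 34.45 = 1.345 mg/L.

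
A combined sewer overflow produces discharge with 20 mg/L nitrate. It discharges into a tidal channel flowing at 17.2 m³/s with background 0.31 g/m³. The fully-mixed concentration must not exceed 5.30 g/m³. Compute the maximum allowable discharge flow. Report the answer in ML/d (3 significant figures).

504 ML/d

Mass balance at complete mixing: C_std·(Q_w + Q_r) = Q_w·C_e + Q_r·C_b.
Rearranging, Q_w = Q_r·(C_std − C_b)/(C_e − C_std) = 17.2·(5.3 − 0.31) / (20 − 5.3) = 5.839 m³/s.
= 504.5 ML/d.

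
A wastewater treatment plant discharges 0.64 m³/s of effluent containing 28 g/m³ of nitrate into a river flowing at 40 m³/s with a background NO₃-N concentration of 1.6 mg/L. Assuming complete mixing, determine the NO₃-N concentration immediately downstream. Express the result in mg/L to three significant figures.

By mass balance at complete mixing, C = (0.64·28 + 40·1.6) / (0.64 + 40) = 81.92/40.64 = 2.016 mg/L.

2.02 mg/L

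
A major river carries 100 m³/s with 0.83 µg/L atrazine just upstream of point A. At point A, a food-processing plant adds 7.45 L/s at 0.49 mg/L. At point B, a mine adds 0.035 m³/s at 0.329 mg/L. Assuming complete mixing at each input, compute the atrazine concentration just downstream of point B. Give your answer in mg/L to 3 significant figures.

0.000981 mg/L

0.83 µg/L = 0.00083 mg/L.
7.45 L/s = 0.00745 m³/s.
After input A: C = (100·0.00083 + 0.00745·0.49) / 100 = 0.0008664 mg/L.
After input B: C = (100·0.0008664 + 0.035·0.329) / 100 = 0.0009812 mg/L.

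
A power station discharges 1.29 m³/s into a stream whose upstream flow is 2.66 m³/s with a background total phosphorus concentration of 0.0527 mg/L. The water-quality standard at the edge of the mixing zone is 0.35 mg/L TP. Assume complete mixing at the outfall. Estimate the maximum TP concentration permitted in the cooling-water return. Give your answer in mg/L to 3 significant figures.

Mass balance: 0.35·3.95 = 1.29·Cₑ + 2.66·0.0527.
Cₑ = (1.383 − 0.1402) / 1.29 = 0.963 mg/L.

0.963 mg/L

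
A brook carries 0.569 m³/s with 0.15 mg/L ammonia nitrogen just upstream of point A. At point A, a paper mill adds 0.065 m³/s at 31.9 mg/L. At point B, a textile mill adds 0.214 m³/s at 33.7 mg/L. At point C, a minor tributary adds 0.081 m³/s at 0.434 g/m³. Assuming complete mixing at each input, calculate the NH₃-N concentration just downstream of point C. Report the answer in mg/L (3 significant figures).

After input A: C = (0.569·0.15 + 0.065·31.9) / 0.634 = 3.405 mg/L.
After input B: C = (0.634·3.405 + 0.214·33.7) / 0.848 = 11.05 mg/L.
After input C: C = (0.848·11.05 + 0.081·0.434) / 0.929 = 10.12 mg/L.

10.1 mg/L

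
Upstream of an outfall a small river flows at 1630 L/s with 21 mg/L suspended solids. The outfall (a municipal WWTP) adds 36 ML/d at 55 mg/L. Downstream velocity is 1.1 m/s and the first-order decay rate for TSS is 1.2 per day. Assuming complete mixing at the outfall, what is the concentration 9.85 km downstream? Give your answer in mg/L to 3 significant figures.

24.7 mg/L

36 ML/d = 0.4167 m³/s.
1630 L/s = 1.63 m³/s.
After complete mixing, C₀ = (0.4167·55 + 1.63·21) / 2.047 = 27.92 mg/L.
Travel time t = 9850 m / 1.1 m/s = 8955 s = 0.1036 d.
C = 27.92·exp(−1.2·0.1036) = 27.92·0.8831 = 24.66 mg/L.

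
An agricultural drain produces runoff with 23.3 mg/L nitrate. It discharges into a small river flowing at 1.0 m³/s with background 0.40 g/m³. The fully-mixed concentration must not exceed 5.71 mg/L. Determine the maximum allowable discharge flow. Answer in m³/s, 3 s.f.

0.302 m³/s

Mass balance at complete mixing: C_std·(Q_w + Q_r) = Q_w·C_e + Q_r·C_b.
Rearranging, Q_w = Q_r·(C_std − C_b)/(C_e − C_std) = 1.0·(5.71 − 0.4) / (23.3 − 5.71) = 0.3019 m³/s.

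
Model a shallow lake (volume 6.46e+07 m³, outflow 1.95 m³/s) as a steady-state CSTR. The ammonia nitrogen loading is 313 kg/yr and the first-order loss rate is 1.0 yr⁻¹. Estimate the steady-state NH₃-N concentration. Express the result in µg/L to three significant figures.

Outflow Q = 1.95 m³/s × 3.156e+07 s/yr = 6.154e+07 m³/yr.
Steady-state CSTR mass balance: W = Q·C + k·V·C, so C = W/(Q + kV).
Q + kV = 6.154e+07 + 1.0·6.46e+07 = 1.261e+08 m³/yr.
C = 313/1.261e+08 = 2.481e-06 kg/m³ = 0.002481 mg/L = 2.481 µg/L.

2.48 µg/L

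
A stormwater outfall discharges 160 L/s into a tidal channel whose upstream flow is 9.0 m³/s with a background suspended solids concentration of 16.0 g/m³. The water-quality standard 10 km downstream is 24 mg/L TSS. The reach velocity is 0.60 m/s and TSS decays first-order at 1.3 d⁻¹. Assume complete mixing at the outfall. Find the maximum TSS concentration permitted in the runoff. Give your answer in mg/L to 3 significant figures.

160 L/s = 0.16 m³/s.
Travel time to the compliance point: t = 1e+04/0.60 = 1.667e+04 s = 0.1929 d; decay factor exp(−1.3·0.1929) = 0.7782.
So the concentration just after mixing may be at most 24/0.7782 = 30.84 mg/L.
Mass balance: 30.84·9.16 = 0.16·Cₑ + 9·16.
Cₑ = (282.5 − 144) / 0.16 = 865.6 mg/L.

866 mg/L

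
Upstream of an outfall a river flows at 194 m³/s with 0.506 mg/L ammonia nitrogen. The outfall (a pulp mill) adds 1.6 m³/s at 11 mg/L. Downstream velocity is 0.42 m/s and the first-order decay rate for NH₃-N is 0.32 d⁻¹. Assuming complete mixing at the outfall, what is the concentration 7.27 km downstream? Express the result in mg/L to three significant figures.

After complete mixing, C₀ = (1.6·11 + 194·0.506) / 195.6 = 0.5918 mg/L.
Travel time t = 7270 m / 0.42 m/s = 1.731e+04 s = 0.2003 d.
C = 0.5918·exp(−0.32·0.2003) = 0.5918·0.9379 = 0.5551 mg/L.

0.555 mg/L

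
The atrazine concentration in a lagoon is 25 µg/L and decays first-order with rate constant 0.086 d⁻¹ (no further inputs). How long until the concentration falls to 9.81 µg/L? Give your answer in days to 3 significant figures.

t = ln(C₀/C)/k = ln(25/9.81)/0.086 = 0.9355/0.086 = 10.88 d.

10.9 d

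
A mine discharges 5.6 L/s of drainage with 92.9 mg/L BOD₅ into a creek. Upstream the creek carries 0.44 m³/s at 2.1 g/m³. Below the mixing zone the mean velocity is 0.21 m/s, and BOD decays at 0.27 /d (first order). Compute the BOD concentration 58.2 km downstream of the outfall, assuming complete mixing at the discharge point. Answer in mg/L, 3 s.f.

5.6 L/s = 0.0056 m³/s.
After complete mixing, C₀ = (0.0056·92.9 + 0.44·2.1) / 0.4456 = 3.241 mg/L.
Travel time t = 5.82e+04 m / 0.21 m/s = 2.771e+05 s = 3.208 d.
C = 3.241·exp(−0.27·3.208) = 3.241·0.4206 = 1.363 mg/L.

1.36 mg/L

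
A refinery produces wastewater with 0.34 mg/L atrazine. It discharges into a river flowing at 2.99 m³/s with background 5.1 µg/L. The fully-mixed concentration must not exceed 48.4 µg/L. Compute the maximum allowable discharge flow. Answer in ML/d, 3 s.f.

5.1 µg/L = 0.0051 mg/L.
48.4 µg/L = 0.0484 mg/L.
Mass balance at complete mixing: C_std·(Q_w + Q_r) = Q_w·C_e + Q_r·C_b.
Rearranging, Q_w = Q_r·(C_std − C_b)/(C_e − C_std) = 2.99·(0.0484 − 0.0051) / (0.34 − 0.0484) = 0.444 m³/s.
= 38.36 ML/d.

38.4 ML/d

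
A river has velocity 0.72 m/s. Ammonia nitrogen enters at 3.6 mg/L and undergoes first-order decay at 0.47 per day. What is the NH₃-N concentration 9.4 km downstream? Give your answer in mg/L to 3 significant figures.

Travel time t = 9.4 km / 0.72 m/s = 9400/0.72 = 1.306e+04 s = 0.1511 d.
First-order decay: C = 3.6·exp(−0.47·0.1511) = 3.6·0.9314 = 3.353 mg/L.

3.35 mg/L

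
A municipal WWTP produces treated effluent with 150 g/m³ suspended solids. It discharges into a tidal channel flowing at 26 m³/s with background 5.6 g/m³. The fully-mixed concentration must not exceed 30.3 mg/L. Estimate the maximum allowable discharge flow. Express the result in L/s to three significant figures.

5370 L/s

Mass balance at complete mixing: C_std·(Q_w + Q_r) = Q_w·C_e + Q_r·C_b.
Rearranging, Q_w = Q_r·(C_std − C_b)/(C_e − C_std) = 26·(30.3 − 5.6) / (150 − 30.3) = 5.365 m³/s.
= 5365 L/s.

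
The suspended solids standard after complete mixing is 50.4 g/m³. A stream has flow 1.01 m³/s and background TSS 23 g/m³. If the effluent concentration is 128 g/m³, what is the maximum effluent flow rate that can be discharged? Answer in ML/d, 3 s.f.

Mass balance at complete mixing: C_std·(Q_w + Q_r) = Q_w·C_e + Q_r·C_b.
Rearranging, Q_w = Q_r·(C_std − C_b)/(C_e − C_std) = 1.01·(50.4 − 23) / (128 − 50.4) = 0.3566 m³/s.
= 30.81 ML/d.

30.8 ML/d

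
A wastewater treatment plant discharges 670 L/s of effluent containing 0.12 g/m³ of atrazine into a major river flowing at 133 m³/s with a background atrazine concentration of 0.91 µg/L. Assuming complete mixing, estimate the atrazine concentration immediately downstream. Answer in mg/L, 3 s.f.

670 L/s = 0.67 m³/s.
0.91 µg/L = 0.00091 mg/L.
By mass balance at complete mixing, C = (0.67·0.12 + 133·0.00091) / (0.67 + 133) = 0.2014/133.7 = 0.001507 mg/L.

0.00151 mg/L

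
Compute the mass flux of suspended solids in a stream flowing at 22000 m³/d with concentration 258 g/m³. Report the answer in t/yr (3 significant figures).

2070 t/yr

22000 m³/d = 0.2546 m³/s.
Mass flux = Q·C = 0.2546 m³/s × 258 g/m³ = 65.69 g/s.
= 65.69 g/s × 31.56 = 2073 t/yr.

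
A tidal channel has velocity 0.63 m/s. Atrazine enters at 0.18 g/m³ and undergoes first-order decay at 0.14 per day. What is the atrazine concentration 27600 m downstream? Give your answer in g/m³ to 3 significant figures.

Travel time t = 27600 m / 0.63 m/s = 2.76e+04/0.63 = 4.381e+04 s = 0.5071 d.
First-order decay: C = 0.18·exp(−0.14·0.5071) = 0.18·0.9315 = 0.1677 g/m³.

0.168 g/m³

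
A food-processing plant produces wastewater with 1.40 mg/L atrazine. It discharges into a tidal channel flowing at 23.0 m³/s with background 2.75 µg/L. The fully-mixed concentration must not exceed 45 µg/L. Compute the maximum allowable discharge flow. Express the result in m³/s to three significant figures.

2.75 µg/L = 0.00275 mg/L.
45 µg/L = 0.045 mg/L.
Mass balance at complete mixing: C_std·(Q_w + Q_r) = Q_w·C_e + Q_r·C_b.
Rearranging, Q_w = Q_r·(C_std − C_b)/(C_e − C_std) = 23.0·(0.045 − 0.00275) / (1.4 − 0.045) = 0.7172 m³/s.

0.717 m³/s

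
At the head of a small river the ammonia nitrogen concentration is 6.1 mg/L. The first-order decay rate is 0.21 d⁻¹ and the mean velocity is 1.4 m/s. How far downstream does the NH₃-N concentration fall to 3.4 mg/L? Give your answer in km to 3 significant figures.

From C = C₀·e^(−kt), t = ln(C₀/C)/k = ln(6.1/3.4)/0.21 = 0.5845/0.21 = 2.783 d.
Distance = v·t = 1.4 m/s × 2.405e+05 s = 3.367e+05 m = 336.7 km.

337 km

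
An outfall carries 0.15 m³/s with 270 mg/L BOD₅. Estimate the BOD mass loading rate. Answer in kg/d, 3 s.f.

Mass flux = Q·C = 0.15 m³/s × 270 g/m³ = 40.5 g/s.
= 40.5 g/s × 86.4 = 3499 kg/d.

3500 kg/d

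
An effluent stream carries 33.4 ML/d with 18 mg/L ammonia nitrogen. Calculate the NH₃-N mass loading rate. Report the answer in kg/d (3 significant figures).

33.4 ML/d = 0.3866 m³/s.
Mass flux = Q·C = 0.3866 m³/s × 18 g/m³ = 6.958 g/s.
= 6.958 g/s × 86.4 = 601.2 kg/d.

601 kg/d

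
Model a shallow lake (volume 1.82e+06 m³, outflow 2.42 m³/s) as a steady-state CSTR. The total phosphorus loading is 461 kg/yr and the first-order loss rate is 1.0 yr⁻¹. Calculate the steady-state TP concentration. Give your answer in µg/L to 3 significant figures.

Outflow Q = 2.42 m³/s × 3.156e+07 s/yr = 7.637e+07 m³/yr.
Steady-state CSTR mass balance: W = Q·C + k·V·C, so C = W/(Q + kV).
Q + kV = 7.637e+07 + 1.0·1.82e+06 = 7.819e+07 m³/yr.
C = 461/7.819e+07 = 5.896e-06 kg/m³ = 0.005896 mg/L = 5.896 µg/L.

5.90 µg/L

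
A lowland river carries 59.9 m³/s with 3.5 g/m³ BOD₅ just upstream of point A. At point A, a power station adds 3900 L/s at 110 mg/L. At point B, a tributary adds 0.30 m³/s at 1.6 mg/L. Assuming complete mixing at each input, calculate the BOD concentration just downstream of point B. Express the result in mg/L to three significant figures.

9.97 mg/L

3900 L/s = 3.9 m³/s.
After input A: C = (59.9·3.5 + 3.9·110) / 63.8 = 10.01 mg/L.
After input B: C = (63.8·10.01 + 0.3·1.6) / 64.1 = 9.971 mg/L.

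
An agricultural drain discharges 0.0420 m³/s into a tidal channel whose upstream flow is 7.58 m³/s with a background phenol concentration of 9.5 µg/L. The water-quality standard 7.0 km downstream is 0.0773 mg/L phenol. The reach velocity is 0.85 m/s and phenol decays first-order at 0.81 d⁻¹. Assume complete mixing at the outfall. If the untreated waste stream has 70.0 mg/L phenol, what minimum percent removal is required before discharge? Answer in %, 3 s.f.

80.8 %

9.5 µg/L = 0.0095 mg/L.
Travel time to the compliance point: t = 7000/0.85 = 8235 s = 0.09532 d; decay factor exp(−0.81·0.09532) = 0.9257.
So the concentration just after mixing may be at most 0.0773/0.9257 = 0.0835 mg/L.
Mass balance: 0.0835·7.622 = 0.042·Cₑ + 7.58·0.0095.
Cₑ = (0.6365 − 0.07201) / 0.042 = 13.44 mg/L.
Required removal = 1 − 13.44/70.0 = 80.8 %.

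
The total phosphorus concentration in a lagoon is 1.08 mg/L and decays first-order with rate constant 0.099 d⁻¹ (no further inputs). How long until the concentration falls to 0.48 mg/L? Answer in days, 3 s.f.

8.19 d

t = ln(C₀/C)/k = ln(1.08/0.48)/0.099 = 0.8109/0.099 = 8.191 d.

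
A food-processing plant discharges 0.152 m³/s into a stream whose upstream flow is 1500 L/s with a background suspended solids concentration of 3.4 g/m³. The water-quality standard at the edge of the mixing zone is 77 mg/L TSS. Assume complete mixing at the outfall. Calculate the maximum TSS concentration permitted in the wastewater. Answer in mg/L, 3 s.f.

1500 L/s = 1.5 m³/s.
Mass balance: 77·1.652 = 0.152·Cₑ + 1.5·3.4.
Cₑ = (127.2 − 5.1) / 0.152 = 803.3 mg/L.

803 mg/L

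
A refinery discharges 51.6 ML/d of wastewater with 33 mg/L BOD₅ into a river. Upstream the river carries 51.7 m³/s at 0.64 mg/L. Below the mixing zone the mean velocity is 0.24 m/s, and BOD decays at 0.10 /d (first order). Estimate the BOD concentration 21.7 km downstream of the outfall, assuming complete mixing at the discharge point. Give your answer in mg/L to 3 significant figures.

0.909 mg/L

51.6 ML/d = 0.5972 m³/s.
After complete mixing, C₀ = (0.5972·33 + 51.7·0.64) / 52.3 = 1.01 mg/L.
Travel time t = 2.17e+04 m / 0.24 m/s = 9.042e+04 s = 1.046 d.
C = 1.01·exp(−0.10·1.046) = 1.01·0.9006 = 0.9092 mg/L.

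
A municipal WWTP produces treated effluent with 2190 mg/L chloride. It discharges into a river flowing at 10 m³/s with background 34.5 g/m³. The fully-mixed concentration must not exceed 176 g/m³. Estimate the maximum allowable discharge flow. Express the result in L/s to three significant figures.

703 L/s

Mass balance at complete mixing: C_std·(Q_w + Q_r) = Q_w·C_e + Q_r·C_b.
Rearranging, Q_w = Q_r·(C_std − C_b)/(C_e − C_std) = 10·(176 − 34.5) / (2190 − 176) = 0.7026 m³/s.
= 702.6 L/s.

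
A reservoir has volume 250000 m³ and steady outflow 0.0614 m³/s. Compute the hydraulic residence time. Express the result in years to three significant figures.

Q = 0.0614 m³/s × 3.156e+07 s/yr = 1.938e+06 m³/yr.
Hydraulic residence time τ = V/Q = 250000/1.938e+06 = 0.129 yr.

0.129 yr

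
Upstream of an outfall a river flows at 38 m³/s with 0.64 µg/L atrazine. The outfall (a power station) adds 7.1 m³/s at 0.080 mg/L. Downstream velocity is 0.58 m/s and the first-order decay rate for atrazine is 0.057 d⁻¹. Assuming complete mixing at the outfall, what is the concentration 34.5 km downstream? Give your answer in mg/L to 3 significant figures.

0.64 µg/L = 0.00064 mg/L.
After complete mixing, C₀ = (7.1·0.08 + 38·0.00064) / 45.1 = 0.01313 mg/L.
Travel time t = 3.45e+04 m / 0.58 m/s = 5.948e+04 s = 0.6885 d.
C = 0.01313·exp(−0.057·0.6885) = 0.01313·0.9615 = 0.01263 mg/L.

0.0126 mg/L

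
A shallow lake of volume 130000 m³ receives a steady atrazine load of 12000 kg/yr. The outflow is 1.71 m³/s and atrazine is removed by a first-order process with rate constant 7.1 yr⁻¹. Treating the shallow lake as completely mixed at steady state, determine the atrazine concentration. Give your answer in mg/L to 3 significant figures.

0.219 mg/L

Outflow Q = 1.71 m³/s × 3.156e+07 s/yr = 5.396e+07 m³/yr.
Steady-state CSTR mass balance: W = Q·C + k·V·C, so C = W/(Q + kV).
Q + kV = 5.396e+07 + 7.1·130000 = 5.489e+07 m³/yr.
C = 12000/5.489e+07 = 0.0002186 kg/m³ = 0.2186 mg/L.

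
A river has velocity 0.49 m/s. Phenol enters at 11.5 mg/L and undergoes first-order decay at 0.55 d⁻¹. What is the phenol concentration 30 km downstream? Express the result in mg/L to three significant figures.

Travel time t = 30 km / 0.49 m/s = 3e+04/0.49 = 6.122e+04 s = 0.7086 d.
First-order decay: C = 11.5·exp(−0.55·0.7086) = 11.5·0.6772 = 7.788 mg/L.

7.79 mg/L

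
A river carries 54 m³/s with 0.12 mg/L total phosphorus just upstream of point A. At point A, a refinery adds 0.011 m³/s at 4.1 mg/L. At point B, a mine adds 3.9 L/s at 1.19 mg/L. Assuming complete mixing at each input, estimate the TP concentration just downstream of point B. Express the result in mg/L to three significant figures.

After input A: C = (54·0.12 + 0.011·4.1) / 54.01 = 0.1208 mg/L.
3.9 L/s = 0.0039 m³/s.
After input B: C = (54.01·0.1208 + 0.0039·1.19) / 54.01 = 0.1209 mg/L.

0.121 mg/L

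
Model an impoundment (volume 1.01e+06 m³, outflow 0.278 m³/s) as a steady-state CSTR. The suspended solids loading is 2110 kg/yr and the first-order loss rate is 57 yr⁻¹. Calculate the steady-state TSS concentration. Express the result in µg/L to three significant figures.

31.8 µg/L

Outflow Q = 0.278 m³/s × 3.156e+07 s/yr = 8.773e+06 m³/yr.
Steady-state CSTR mass balance: W = Q·C + k·V·C, so C = W/(Q + kV).
Q + kV = 8.773e+06 + 57·1.01e+06 = 6.634e+07 m³/yr.
C = 2110/6.634e+07 = 3.18e-05 kg/m³ = 0.0318 mg/L = 31.8 µg/L.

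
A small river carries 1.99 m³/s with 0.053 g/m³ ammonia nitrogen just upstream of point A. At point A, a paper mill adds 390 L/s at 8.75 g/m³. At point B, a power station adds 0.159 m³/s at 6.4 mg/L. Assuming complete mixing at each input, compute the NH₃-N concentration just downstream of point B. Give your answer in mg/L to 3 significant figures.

1.79 mg/L

390 L/s = 0.39 m³/s.
After input A: C = (1.99·0.053 + 0.39·8.75) / 2.38 = 1.478 mg/L.
After input B: C = (2.38·1.478 + 0.159·6.4) / 2.539 = 1.786 mg/L.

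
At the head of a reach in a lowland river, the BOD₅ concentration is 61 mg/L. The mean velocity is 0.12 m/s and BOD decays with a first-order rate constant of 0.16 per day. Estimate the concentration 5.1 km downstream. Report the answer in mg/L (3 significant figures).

56.4 mg/L

Travel time t = 5.1 km / 0.12 m/s = 5100/0.12 = 4.25e+04 s = 0.4919 d.
First-order decay: C = 61·exp(−0.16·0.4919) = 61·0.9243 = 56.38 mg/L.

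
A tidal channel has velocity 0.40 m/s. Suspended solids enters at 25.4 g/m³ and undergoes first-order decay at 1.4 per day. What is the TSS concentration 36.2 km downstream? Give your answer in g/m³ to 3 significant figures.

Travel time t = 36.2 km / 0.40 m/s = 3.62e+04/0.40 = 9.05e+04 s = 1.047 d.
First-order decay: C = 25.4·exp(−1.4·1.047) = 25.4·0.2307 = 5.861 g/m³.

5.86 g/m³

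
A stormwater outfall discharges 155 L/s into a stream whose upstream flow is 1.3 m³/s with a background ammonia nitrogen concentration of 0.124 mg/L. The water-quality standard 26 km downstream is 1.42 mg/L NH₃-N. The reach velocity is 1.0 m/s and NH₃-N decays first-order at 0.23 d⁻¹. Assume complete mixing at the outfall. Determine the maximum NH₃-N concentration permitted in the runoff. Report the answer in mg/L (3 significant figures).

13.2 mg/L

155 L/s = 0.155 m³/s.
Travel time to the compliance point: t = 2.6e+04/1.0 = 2.6e+04 s = 0.3009 d; decay factor exp(−0.23·0.3009) = 0.9331.
So the concentration just after mixing may be at most 1.42/0.9331 = 1.522 mg/L.
Mass balance: 1.522·1.455 = 0.155·Cₑ + 1.3·0.124.
Cₑ = (2.214 − 0.1612) / 0.155 = 13.24 mg/L.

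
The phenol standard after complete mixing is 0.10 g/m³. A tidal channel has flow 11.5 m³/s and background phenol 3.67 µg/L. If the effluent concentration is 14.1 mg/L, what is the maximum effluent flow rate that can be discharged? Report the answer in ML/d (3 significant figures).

6.84 ML/d

3.67 µg/L = 0.00367 mg/L.
Mass balance at complete mixing: C_std·(Q_w + Q_r) = Q_w·C_e + Q_r·C_b.
Rearranging, Q_w = Q_r·(C_std − C_b)/(C_e − C_std) = 11.5·(0.1 − 0.00367) / (14.1 − 0.1) = 0.07913 m³/s.
= 6.837 ML/d.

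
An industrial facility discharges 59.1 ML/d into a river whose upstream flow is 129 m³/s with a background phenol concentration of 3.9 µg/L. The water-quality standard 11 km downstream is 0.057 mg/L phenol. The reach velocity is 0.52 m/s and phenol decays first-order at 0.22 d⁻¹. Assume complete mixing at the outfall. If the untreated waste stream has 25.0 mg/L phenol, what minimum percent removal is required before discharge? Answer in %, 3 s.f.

57.3 %

59.1 ML/d = 0.684 m³/s.
3.9 µg/L = 0.0039 mg/L.
Travel time to the compliance point: t = 1.1e+04/0.52 = 2.115e+04 s = 0.2448 d; decay factor exp(−0.22·0.2448) = 0.9476.
So the concentration just after mixing may be at most 0.057/0.9476 = 0.06015 mg/L.
Mass balance: 0.06015·129.7 = 0.684·Cₑ + 129·0.0039.
Cₑ = (7.801 − 0.5031) / 0.684 = 10.67 mg/L.
Required removal = 1 − 10.67/25.0 = 57.32 %.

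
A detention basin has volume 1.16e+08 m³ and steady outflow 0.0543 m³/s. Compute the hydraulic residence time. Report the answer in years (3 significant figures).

Q = 0.0543 m³/s × 3.156e+07 s/yr = 1.714e+06 m³/yr.
Hydraulic residence time τ = V/Q = 1.16e+08/1.714e+06 = 67.69 yr.

67.7 yr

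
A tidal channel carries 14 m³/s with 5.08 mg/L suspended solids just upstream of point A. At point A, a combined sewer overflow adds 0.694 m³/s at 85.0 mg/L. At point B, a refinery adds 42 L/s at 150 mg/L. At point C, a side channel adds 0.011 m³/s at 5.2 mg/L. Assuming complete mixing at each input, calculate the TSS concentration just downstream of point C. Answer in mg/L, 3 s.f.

9.25 mg/L

After input A: C = (14·5.08 + 0.694·85) / 14.69 = 8.855 mg/L.
42 L/s = 0.042 m³/s.
After input B: C = (14.69·8.855 + 0.042·150) / 14.74 = 9.257 mg/L.
After input C: C = (14.74·9.257 + 0.011·5.2) / 14.75 = 9.254 mg/L.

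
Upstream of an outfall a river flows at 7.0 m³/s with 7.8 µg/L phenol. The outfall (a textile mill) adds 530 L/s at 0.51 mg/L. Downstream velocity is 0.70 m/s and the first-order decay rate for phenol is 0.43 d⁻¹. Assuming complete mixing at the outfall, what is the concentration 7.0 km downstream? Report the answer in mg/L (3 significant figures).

530 L/s = 0.53 m³/s.
7.8 µg/L = 0.0078 mg/L.
After complete mixing, C₀ = (0.53·0.51 + 7·0.0078) / 7.53 = 0.04315 mg/L.
Travel time t = 7000 m / 0.70 m/s = 1e+04 s = 0.1157 d.
C = 0.04315·exp(−0.43·0.1157) = 0.04315·0.9514 = 0.04105 mg/L.

0.0411 mg/L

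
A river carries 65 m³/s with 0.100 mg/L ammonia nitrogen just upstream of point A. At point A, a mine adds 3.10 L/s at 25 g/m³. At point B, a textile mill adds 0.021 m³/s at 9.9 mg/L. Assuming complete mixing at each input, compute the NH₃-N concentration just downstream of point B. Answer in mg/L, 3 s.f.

3.10 L/s = 0.0031 m³/s.
After input A: C = (65·0.1 + 0.0031·25) / 65 = 0.1012 mg/L.
After input B: C = (65·0.1012 + 0.021·9.9) / 65.02 = 0.1044 mg/L.

0.104 mg/L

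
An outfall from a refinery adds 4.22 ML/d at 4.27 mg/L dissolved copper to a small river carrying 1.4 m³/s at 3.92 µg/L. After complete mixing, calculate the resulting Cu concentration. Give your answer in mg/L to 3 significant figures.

0.148 mg/L

4.22 ML/d = 0.04884 m³/s.
3.92 µg/L = 0.00392 mg/L.
Conservation of mass across the mixing zone: C = (0.04884·4.27 + 1.4·0.00392) / (0.04884 + 1.4) = 0.214/1.449 = 0.1477 mg/L.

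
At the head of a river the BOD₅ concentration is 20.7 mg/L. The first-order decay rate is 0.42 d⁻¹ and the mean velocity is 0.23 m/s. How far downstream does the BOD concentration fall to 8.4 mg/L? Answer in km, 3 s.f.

From C = C₀·e^(−kt), t = ln(C₀/C)/k = ln(20.7/8.4)/0.42 = 0.9019/0.42 = 2.147 d.
Distance = v·t = 0.23 m/s × 1.855e+05 s = 4.267e+04 m = 42.67 km.

42.7 km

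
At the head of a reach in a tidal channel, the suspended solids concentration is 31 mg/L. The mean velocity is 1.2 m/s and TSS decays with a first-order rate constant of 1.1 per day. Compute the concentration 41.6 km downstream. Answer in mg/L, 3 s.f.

19.9 mg/L

Travel time t = 41.6 km / 1.2 m/s = 4.16e+04/1.2 = 3.467e+04 s = 0.4012 d.
First-order decay: C = 31·exp(−1.1·0.4012) = 31·0.6432 = 19.94 mg/L.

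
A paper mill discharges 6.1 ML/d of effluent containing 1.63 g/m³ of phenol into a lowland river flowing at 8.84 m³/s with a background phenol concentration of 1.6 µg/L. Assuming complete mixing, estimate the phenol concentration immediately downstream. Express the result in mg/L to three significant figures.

6.1 ML/d = 0.0706 m³/s.
1.6 µg/L = 0.0016 mg/L.
By mass balance at complete mixing, C = (0.0706·1.63 + 8.84·0.0016) / (0.0706 + 8.84) = 0.1292/8.911 = 0.0145 mg/L.

0.0145 mg/L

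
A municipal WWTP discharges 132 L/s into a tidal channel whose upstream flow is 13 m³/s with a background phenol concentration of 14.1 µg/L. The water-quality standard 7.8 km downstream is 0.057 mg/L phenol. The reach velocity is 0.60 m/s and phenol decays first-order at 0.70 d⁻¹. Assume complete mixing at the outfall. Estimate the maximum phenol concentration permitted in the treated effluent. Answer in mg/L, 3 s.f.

132 L/s = 0.132 m³/s.
14.1 µg/L = 0.0141 mg/L.
Travel time to the compliance point: t = 7800/0.60 = 1.3e+04 s = 0.1505 d; decay factor exp(−0.70·0.1505) = 0.9.
So the concentration just after mixing may be at most 0.057/0.9 = 0.06333 mg/L.
Mass balance: 0.06333·13.13 = 0.132·Cₑ + 13·0.0141.
Cₑ = (0.8317 − 0.1833) / 0.132 = 4.912 mg/L.

4.91 mg/L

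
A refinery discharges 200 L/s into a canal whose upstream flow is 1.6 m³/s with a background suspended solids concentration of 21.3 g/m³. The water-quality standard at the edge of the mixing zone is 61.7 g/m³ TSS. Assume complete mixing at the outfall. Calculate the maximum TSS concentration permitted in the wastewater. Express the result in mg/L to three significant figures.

385 mg/L

200 L/s = 0.2 m³/s.
Mass balance: 61.7·1.8 = 0.2·Cₑ + 1.6·21.3.
Cₑ = (111.1 − 34.08) / 0.2 = 384.9 mg/L.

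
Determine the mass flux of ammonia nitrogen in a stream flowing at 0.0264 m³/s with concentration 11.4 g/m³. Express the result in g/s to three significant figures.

0.301 g/s

Mass flux = Q·C = 0.0264 m³/s × 11.4 g/m³ = 0.301 g/s.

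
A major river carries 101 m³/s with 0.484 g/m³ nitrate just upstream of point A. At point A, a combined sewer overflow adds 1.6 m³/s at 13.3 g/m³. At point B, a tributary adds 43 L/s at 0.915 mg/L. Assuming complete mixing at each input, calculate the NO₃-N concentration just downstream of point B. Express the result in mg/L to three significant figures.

After input A: C = (101·0.484 + 1.6·13.3) / 102.6 = 0.6839 mg/L.
43 L/s = 0.043 m³/s.
After input B: C = (102.6·0.6839 + 0.043·0.915) / 102.6 = 0.684 mg/L.

0.684 mg/L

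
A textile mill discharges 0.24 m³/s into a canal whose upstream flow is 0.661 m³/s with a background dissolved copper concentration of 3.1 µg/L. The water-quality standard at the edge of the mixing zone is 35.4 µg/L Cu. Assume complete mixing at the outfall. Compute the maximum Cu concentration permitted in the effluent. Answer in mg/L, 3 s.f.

3.1 µg/L = 0.0031 mg/L.
35.4 µg/L = 0.0354 mg/L.
Mass balance: 0.0354·0.901 = 0.24·Cₑ + 0.661·0.0031.
Cₑ = (0.0319 − 0.002049) / 0.24 = 0.1244 mg/L.

0.124 mg/L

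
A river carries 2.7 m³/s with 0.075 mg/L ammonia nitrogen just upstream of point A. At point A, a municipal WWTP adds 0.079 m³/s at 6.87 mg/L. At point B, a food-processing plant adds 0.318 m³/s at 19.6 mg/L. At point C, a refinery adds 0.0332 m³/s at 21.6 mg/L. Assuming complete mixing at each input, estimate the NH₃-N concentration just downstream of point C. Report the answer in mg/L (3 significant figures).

2.46 mg/L

After input A: C = (2.7·0.075 + 0.079·6.87) / 2.779 = 0.2682 mg/L.
After input B: C = (2.779·0.2682 + 0.318·19.6) / 3.097 = 2.253 mg/L.
After input C: C = (3.097·2.253 + 0.0332·21.6) / 3.13 = 2.458 mg/L.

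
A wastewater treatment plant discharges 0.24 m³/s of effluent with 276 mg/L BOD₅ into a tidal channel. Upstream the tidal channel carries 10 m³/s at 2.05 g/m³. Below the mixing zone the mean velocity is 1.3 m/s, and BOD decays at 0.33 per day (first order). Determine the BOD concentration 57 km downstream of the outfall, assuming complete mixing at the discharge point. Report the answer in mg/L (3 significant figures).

After complete mixing, C₀ = (0.24·276 + 10·2.05) / 10.24 = 8.471 mg/L.
Travel time t = 5.7e+04 m / 1.3 m/s = 4.385e+04 s = 0.5075 d.
C = 8.471·exp(−0.33·0.5075) = 8.471·0.8458 = 7.165 mg/L.

7.16 mg/L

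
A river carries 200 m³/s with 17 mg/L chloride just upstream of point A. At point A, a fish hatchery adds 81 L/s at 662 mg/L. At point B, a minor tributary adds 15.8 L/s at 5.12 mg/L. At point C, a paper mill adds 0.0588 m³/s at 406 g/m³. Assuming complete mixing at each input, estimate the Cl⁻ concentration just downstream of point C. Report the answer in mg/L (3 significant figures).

81 L/s = 0.081 m³/s.
After input A: C = (200·17 + 0.081·662) / 200.1 = 17.26 mg/L.
15.8 L/s = 0.0158 m³/s.
After input B: C = (200.1·17.26 + 0.0158·5.12) / 200.1 = 17.26 mg/L.
After input C: C = (200.1·17.26 + 0.0588·406) / 200.2 = 17.37 mg/L.

17.4 mg/L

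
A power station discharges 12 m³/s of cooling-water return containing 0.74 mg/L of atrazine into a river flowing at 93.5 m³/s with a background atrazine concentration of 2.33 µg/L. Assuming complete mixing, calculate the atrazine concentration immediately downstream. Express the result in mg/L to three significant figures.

2.33 µg/L = 0.00233 mg/L.
Flow-weighted mixing gives C = (12·0.74 + 93.5·0.00233) / (12 + 93.5) = 9.098/105.5 = 0.08624 mg/L.

0.0862 mg/L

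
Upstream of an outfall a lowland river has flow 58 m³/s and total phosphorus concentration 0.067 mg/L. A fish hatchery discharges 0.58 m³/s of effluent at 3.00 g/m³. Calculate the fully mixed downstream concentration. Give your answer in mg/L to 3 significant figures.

By mass balance at complete mixing, C = (0.58·3 + 58·0.067) / (0.58 + 58) = 5.626/58.58 = 0.09604 mg/L.

0.0960 mg/L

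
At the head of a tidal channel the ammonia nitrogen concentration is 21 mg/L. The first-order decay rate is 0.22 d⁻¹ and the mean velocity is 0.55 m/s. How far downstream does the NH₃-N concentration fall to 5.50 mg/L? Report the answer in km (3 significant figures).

289 km

From C = C₀·e^(−kt), t = ln(C₀/C)/k = ln(21/5.50)/0.22 = 1.34/0.22 = 6.09 d.
Distance = v·t = 0.55 m/s × 5.262e+05 s = 2.894e+05 m = 289.4 km.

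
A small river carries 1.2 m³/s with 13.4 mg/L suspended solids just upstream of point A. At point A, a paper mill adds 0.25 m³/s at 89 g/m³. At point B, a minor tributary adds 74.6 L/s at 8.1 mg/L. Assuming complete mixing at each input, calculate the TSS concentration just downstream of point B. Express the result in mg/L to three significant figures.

After input A: C = (1.2·13.4 + 0.25·89) / 1.45 = 26.43 mg/L.
74.6 L/s = 0.0746 m³/s.
After input B: C = (1.45·26.43 + 0.0746·8.1) / 1.525 = 25.54 mg/L.

25.5 mg/L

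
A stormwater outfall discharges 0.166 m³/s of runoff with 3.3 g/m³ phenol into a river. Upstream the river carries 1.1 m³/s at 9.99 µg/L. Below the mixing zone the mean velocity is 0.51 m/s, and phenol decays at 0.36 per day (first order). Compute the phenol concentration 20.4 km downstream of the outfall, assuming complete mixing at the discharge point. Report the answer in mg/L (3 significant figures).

0.374 mg/L

9.99 µg/L = 0.00999 mg/L.
After complete mixing, C₀ = (0.166·3.3 + 1.1·0.00999) / 1.266 = 0.4414 mg/L.
Travel time t = 2.04e+04 m / 0.51 m/s = 4e+04 s = 0.463 d.
C = 0.4414·exp(−0.36·0.463) = 0.4414·0.8465 = 0.3736 mg/L.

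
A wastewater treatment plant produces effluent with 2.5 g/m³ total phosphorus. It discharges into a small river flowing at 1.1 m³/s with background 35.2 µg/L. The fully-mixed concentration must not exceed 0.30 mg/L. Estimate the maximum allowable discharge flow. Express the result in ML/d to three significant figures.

11.4 ML/d

35.2 µg/L = 0.0352 mg/L.
Mass balance at complete mixing: C_std·(Q_w + Q_r) = Q_w·C_e + Q_r·C_b.
Rearranging, Q_w = Q_r·(C_std − C_b)/(C_e − C_std) = 1.1·(0.3 − 0.0352) / (2.5 − 0.3) = 0.1324 m³/s.
= 11.44 ML/d.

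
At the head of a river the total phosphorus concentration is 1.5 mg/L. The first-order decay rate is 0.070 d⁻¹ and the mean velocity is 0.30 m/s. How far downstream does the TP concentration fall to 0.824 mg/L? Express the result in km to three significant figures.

From C = C₀·e^(−kt), t = ln(C₀/C)/k = ln(1.5/0.824)/0.070 = 0.599/0.070 = 8.558 d.
Distance = v·t = 0.30 m/s × 7.394e+05 s = 2.218e+05 m = 221.8 km.

222 km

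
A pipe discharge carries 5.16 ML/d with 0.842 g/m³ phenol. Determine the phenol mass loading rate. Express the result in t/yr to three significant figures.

1.59 t/yr

5.16 ML/d = 0.05972 m³/s.
Mass flux = Q·C = 0.05972 m³/s × 0.842 g/m³ = 0.05029 g/s.
= 0.05029 g/s × 31.56 = 1.587 t/yr.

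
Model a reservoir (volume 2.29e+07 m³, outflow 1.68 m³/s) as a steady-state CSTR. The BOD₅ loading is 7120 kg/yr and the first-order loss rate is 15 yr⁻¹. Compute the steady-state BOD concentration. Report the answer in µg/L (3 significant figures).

Outflow Q = 1.68 m³/s × 3.156e+07 s/yr = 5.302e+07 m³/yr.
Steady-state CSTR mass balance: W = Q·C + k·V·C, so C = W/(Q + kV).
Q + kV = 5.302e+07 + 15·2.29e+07 = 3.965e+08 m³/yr.
C = 7120/3.965e+08 = 1.796e-05 kg/m³ = 0.01796 mg/L = 17.96 µg/L.

18.0 µg/L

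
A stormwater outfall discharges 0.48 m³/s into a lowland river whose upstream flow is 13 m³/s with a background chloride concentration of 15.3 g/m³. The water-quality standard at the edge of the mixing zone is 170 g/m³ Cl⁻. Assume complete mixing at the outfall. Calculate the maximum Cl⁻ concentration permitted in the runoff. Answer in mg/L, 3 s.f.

4360 mg/L

Mass balance: 170·13.48 = 0.48·Cₑ + 13·15.3.
Cₑ = (2292 − 198.9) / 0.48 = 4360 mg/L.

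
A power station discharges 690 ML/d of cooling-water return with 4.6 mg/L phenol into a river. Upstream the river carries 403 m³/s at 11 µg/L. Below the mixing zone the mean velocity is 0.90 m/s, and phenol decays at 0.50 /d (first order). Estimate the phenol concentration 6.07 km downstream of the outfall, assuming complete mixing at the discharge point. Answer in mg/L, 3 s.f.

690 ML/d = 7.986 m³/s.
11 µg/L = 0.011 mg/L.
After complete mixing, C₀ = (7.986·4.6 + 403·0.011) / 411 = 0.1002 mg/L.
Travel time t = 6070 m / 0.90 m/s = 6744 s = 0.07806 d.
C = 0.1002·exp(−0.50·0.07806) = 0.1002·0.9617 = 0.09634 mg/L.

0.0963 mg/L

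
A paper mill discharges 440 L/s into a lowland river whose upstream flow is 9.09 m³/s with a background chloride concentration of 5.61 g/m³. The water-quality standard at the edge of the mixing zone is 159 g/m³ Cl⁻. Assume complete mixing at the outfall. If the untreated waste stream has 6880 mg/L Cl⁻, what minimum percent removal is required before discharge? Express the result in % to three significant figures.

440 L/s = 0.44 m³/s.
Mass balance: 159·9.53 = 0.44·Cₑ + 9.09·5.61.
Cₑ = (1515 − 50.99) / 0.44 = 3328 mg/L.
Required removal = 1 − 3328/6880 = 51.63 %.

51.6 %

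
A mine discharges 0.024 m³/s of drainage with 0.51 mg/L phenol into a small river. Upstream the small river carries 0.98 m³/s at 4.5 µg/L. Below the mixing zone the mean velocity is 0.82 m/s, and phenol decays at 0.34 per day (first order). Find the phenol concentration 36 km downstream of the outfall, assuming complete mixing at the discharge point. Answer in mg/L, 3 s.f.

0.0140 mg/L

4.5 µg/L = 0.0045 mg/L.
After complete mixing, C₀ = (0.024·0.51 + 0.98·0.0045) / 1.004 = 0.01658 mg/L.
Travel time t = 3.6e+04 m / 0.82 m/s = 4.39e+04 s = 0.5081 d.
C = 0.01658·exp(−0.34·0.5081) = 0.01658·0.8413 = 0.01395 mg/L.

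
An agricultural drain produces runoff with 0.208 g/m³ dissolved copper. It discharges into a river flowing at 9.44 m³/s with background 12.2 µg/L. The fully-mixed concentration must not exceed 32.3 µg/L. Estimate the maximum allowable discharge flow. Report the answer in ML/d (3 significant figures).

93.3 ML/d

12.2 µg/L = 0.0122 mg/L.
32.3 µg/L = 0.0323 mg/L.
Mass balance at complete mixing: C_std·(Q_w + Q_r) = Q_w·C_e + Q_r·C_b.
Rearranging, Q_w = Q_r·(C_std − C_b)/(C_e − C_std) = 9.44·(0.0323 − 0.0122) / (0.208 − 0.0323) = 1.08 m³/s.
= 93.31 ML/d.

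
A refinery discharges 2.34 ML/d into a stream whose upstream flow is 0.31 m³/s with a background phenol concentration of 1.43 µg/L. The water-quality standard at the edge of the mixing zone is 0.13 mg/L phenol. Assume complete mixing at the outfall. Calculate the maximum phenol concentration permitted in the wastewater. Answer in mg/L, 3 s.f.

1.60 mg/L

2.34 ML/d = 0.02708 m³/s.
1.43 µg/L = 0.00143 mg/L.
Mass balance: 0.13·0.3371 = 0.02708·Cₑ + 0.31·0.00143.
Cₑ = (0.04382 − 0.0004433) / 0.02708 = 1.602 mg/L.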